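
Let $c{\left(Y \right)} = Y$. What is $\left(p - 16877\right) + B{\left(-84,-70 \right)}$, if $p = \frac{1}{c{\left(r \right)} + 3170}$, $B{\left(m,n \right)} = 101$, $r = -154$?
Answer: $- \frac{50596415}{3016} \approx -16776.0$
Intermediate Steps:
$p = \frac{1}{3016}$ ($p = \frac{1}{-154 + 3170} = \frac{1}{3016} \approx 0.00033156$)
$\left(p - 16877\right) + B{\left(-84,-70 \right)} = \left(\frac{1}{3016} - 16877\right) + 101 = - \frac{50901031}{3016} + 101 = - \frac{50596415}{3016}$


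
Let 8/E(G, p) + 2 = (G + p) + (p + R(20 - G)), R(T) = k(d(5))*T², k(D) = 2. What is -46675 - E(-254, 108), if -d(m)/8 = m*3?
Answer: -875809701/18764 ≈ -46675.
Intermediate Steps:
d(m) = -24*m (d(m) = -8*m*3 = -24*m)
R(T) = 2*T²
E(G, p) = 8/(-2 + G + 2*p + 2*(20 - G)²) (E(G, p) = 8/(-2 + ((G + p) + (p + 2*(20 - G)²))) = 8/(-2 + (G + 2*p + 2*(20 - G)²)) = 8/(-2 + G + 2*p + 2*(20 - G)²))
-46675 - E(-254, 108) = -46675 - 8/(-2 - 254 + 2*108 + 2*(-20 - 254)²) = -46675 - 8/(-2 - 254 + 216 + 2*(-274)²) = -46675 - 8/(-2 - 254 + 216 + 2*75076) = -46675 - 8/(-2 - 254 + 216 + 150152) = -46675 - 8/150112 = -46675 - 1*1/18764 = -46675 - 1/18764 = -875809701/18764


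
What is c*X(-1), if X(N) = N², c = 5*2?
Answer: 10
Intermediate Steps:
c = 10
c*X(-1) = 10*(-1)² = 10*1 = 10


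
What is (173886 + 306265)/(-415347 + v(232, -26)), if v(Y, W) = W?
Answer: -9799/8477 ≈ -1.1560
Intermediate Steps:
(173886 + 306265)/(-415347 + v(232, -26)) = (173886 + 306265)/(-415347 - 26) = 480151/(-415373) = 480151*(-1/415373) = -9799/8477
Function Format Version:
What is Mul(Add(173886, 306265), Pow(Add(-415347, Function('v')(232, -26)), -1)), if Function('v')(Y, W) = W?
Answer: Rational(-9799, 8477) ≈ -1.1560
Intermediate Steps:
Mul(Add(173886, 306265), Pow(Add(-415347, Function('v')(232, -26)), -1)) = Mul(Add(173886, 306265), Pow(Add(-415347, -26), -1)) = Mul(480151, Pow(-415373, -1)) = Mul(480151, Rational(-1, 415373)) = Rational(-9799, 8477)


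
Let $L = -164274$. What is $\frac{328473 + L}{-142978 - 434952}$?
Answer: $- \frac{164199}{577930} \approx -0.28412$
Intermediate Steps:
$\frac{328473 + L}{-142978 - 434952} = \frac{328473 - 164274}{-142978 - 434952} = \frac{164199}{-577930} = 164199 \left(- \frac{1}{577930}\right) = - \frac{164199}{577930}$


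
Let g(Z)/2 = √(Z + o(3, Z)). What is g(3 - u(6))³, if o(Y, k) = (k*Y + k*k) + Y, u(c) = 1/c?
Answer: 805*√805/27 ≈ 845.92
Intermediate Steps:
u(c) = 1/c
o(Y, k) = Y + k² + Y*k (o(Y, k) = (Y*k + k²) + Y = (k² + Y*k) + Y = Y + k² + Y*k)
g(Z) = 2*√(3 + Z² + 4*Z) (g(Z) = 2*√(Z + (3 + Z² + 3*Z)) = 2*√(3 + Z² + 4*Z))
g(3 - u(6))³ = (2*√(3 + (3 - 1/6)² + 4*(3 - 1/6)))³ = (2*√(3 + (3 - 1*⅙)² + 4*(3 - 1*⅙)))³ = (2*√(3 + (3 - ⅙)² + 4*(3 - ⅙)))³ = (2*√(3 + (17/6)² + 4*(17/6)))³ = (2*√(3 + 289/36 + 34/3))³ = (2*√(805/36))³ = (2*(√805/6))³ = (√805/3)³ = 805*√805/27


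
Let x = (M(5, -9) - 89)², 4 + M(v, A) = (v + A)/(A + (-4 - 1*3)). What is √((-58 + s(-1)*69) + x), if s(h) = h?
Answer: √135609/4 ≈ 92.063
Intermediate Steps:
M(v, A) = -4 + (A + v)/(-7 + A) (M(v, A) = -4 + (v + A)/(A + (-4 - 1*3)) = -4 + (A + v)/(A + (-4 - 3)) = -4 + (A + v)/(A - 7) = -4 + (A + v)/(-7 + A))
x = 137641/16 (x = ((28 + 5 - 3*(-9))/(-7 - 9) - 89)² = ((28 + 5 + 27)/(-16) - 89)² = (-1/16*60 - 89)² = (-15/4 - 89)² = (-371/4)² = 137641/16 ≈ 8602.6)
√((-58 + s(-1)*69) + x) = √((-58 - 1*69) + 137641/16) = √((-58 - 69) + 137641/16) = √(-127 + 137641/16) = √(135609/16) = √135609/4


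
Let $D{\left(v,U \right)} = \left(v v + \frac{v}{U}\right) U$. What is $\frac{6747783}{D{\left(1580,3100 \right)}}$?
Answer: $\frac{2249261}{2579613860} \approx 0.00087194$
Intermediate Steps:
$D{\left(v,U \right)} = U \left(v^{2} + \frac{v}{U}\right)$ ($D{\left(v,U \right)} = \left(v^{2} + \frac{v}{U}\right) U = U \left(v^{2} + \frac{v}{U}\right)$)
$\frac{6747783}{D{\left(1580,3100 \right)}} = \frac{6747783}{1580 \left(1 + 3100 \cdot 1580\right)} = \frac{6747783}{1580 \left(1 + 4898000\right)} = \frac{6747783}{1580 \cdot 4898001} = \frac{6747783}{7738841580} = 6747783 \cdot \frac{1}{7738841580} = \frac{2249261}{2579613860}$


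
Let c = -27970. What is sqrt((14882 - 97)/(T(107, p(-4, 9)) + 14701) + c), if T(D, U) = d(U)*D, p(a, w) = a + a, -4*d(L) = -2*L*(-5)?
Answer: I*sqrt(7932582295385)/16841 ≈ 167.24*I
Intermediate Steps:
d(L) = -5*L/2 (d(L) = -(-2*L)*(-5)/4 = -5*L/2)
p(a, w) = 2*a
T(D, U) = -5*D*U/2 (T(D, U) = (-5*U/2)*D = -5*D*U/2)
sqrt((14882 - 97)/(T(107, p(-4, 9)) + 14701) + c) = sqrt((14882 - 97)/(-5/2*107*2*(-4) + 14701) - 27970) = sqrt(14785/(-5/2*107*(-8) + 14701) - 27970) = sqrt(14785/(2140 + 14701) - 27970) = sqrt(14785/16841 - 27970) = sqrt(-471027985/16841) = I*sqrt(7932582295385)/16841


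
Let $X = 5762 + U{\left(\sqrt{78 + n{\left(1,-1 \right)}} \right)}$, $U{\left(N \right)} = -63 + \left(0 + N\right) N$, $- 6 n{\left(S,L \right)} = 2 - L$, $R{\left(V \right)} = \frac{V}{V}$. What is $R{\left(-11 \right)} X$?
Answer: $\frac{11553}{2} \approx 5776.5$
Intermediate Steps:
$R{\left(V \right)} = 1$
$n{\left(S,L \right)} = - \frac{1}{3} + \frac{L}{6}$ ($n{\left(S,L \right)} = - \frac{2 - L}{6} = - \frac{1}{3} + \frac{L}{6}$)
$U{\left(N \right)} = -63 + N^{2}$ ($U{\left(N \right)} = -63 + N N = -63 + N^{2}$)
$X = \frac{11553}{2}$ ($X = 5762 - \left(63 - \left(\sqrt{78 + \left(- \frac{1}{3} + \frac{1}{6} \left(-1\right)\right)}\right)^{2}\right) = 5762 - \left(63 - \left(\sqrt{78 - \frac{1}{2}}\right)^{2}\right) = 5762 - \left(63 - \left(\sqrt{\frac{155}{2}}\right)^{2}\right) = 5762 - \left(63 - \left(\frac{\sqrt{310}}{2}\right)^{2}\right) = 5762 + \left(-63 + \frac{155}{2}\right) = 5762 + \frac{29}{2} = \frac{11553}{2} \approx 5776.5$)
$R{\left(-11 \right)} X = 1 \cdot \frac{11553}{2} = \frac{11553}{2}$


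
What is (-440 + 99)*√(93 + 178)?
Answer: -341*√271 ≈ -5613.6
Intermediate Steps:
(-440 + 99)*√(93 + 178) = -341*√271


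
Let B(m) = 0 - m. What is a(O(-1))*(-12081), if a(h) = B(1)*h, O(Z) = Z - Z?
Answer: 0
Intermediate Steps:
B(m) = -m
O(Z) = 0
a(h) = -h (a(h) = (-1*1)*h = -h)
a(O(-1))*(-12081) = -1*0*(-12081) = 0*(-12081) = 0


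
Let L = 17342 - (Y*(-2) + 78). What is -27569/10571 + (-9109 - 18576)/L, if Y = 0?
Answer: -768609351/182497744 ≈ -4.2116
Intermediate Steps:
L = 17264 (L = 17342 - (0*(-2) + 78) = 17342 - (0 + 78) = 17342 - 1*78 = 17342 - 78 = 17264)
-27569/10571 + (-9109 - 18576)/L = -27569/10571 + (-9109 - 18576)/17264 = -27569*1/10571 - 27685*1/17264 = -27569/10571 - 27685/17264 = -768609351/182497744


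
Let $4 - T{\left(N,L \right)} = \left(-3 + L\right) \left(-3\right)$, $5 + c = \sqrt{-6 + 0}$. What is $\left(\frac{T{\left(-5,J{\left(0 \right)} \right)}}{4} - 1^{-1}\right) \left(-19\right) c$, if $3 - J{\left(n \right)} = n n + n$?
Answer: $0$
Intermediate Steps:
$c = -5 + i \sqrt{6}$ ($c = -5 + \sqrt{-6 + 0} = -5 + \sqrt{-6} = -5 + i \sqrt{6} \approx -5.0 + 2.4495 i$)
$J{\left(n \right)} = 3 - n - n^{2}$ ($J{\left(n \right)} = 3 - \left(n n + n\right) = 3 - \left(n^{2} + n\right) = 3 - \left(n + n^{2}\right) = 3 - n - n^{2}$)
$T{\left(N,L \right)} = -5 + 3 L$ ($T{\left(N,L \right)} = 4 - \left(-3 + L\right) \left(-3\right) = 4 - \left(9 - 3 L\right) = 4 + \left(-9 + 3 L\right) = -5 + 3 L$)
$\left(\frac{T{\left(-5,J{\left(0 \right)} \right)}}{4} - 1^{-1}\right) \left(-19\right) c = \left(\frac{-5 + 3 \left(3 - 0 - 0^{2}\right)}{4} - 1^{-1}\right) \left(-19\right) \left(-5 + i \sqrt{6}\right) = \left(\left(-5 + 3 \left(3 + 0 - 0\right)\right) \frac{1}{4} - 1\right) \left(-19\right) \left(-5 + i \sqrt{6}\right) = \left(\left(-5 + 3 \left(3 + 0 + 0\right)\right) \frac{1}{4} - 1\right) \left(-19\right) \left(-5 + i \sqrt{6}\right) = \left(\left(-5 + 3 \cdot 3\right) \frac{1}{4} - 1\right) \left(-19\right) \left(-5 + i \sqrt{6}\right) = \left(\left(-5 + 9\right) \frac{1}{4} - 1\right) \left(-19\right) \left(-5 + i \sqrt{6}\right) = \left(4 \cdot \frac{1}{4} - 1\right) \left(-19\right) \left(-5 + i \sqrt{6}\right) = \left(1 - 1\right) \left(-19\right) \left(-5 + i \sqrt{6}\right) = 0 \left(-19\right) \left(-5 + i \sqrt{6}\right) = 0 \left(-5 + i \sqrt{6}\right) = 0$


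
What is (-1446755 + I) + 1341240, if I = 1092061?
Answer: 986546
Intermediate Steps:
(-1446755 + I) + 1341240 = (-1446755 + 1092061) + 1341240 = -354694 + 1341240 = 986546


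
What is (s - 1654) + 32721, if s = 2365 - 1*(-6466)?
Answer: 39898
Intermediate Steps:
s = 8831 (s = 2365 + 6466 = 8831)
(s - 1654) + 32721 = (8831 - 1654) + 32721 = 7177 + 32721 = 39898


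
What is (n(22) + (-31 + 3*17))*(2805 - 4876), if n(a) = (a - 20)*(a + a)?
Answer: -223668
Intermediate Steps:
n(a) = 2*a*(-20 + a) (n(a) = (-20 + a)*(2*a) = 2*a*(-20 + a))
(n(22) + (-31 + 3*17))*(2805 - 4876) = (2*22*(-20 + 22) + (-31 + 3*17))*(2805 - 4876) = (2*22*2 + (-31 + 51))*(-2071) = (88 + 20)*(-2071) = 108*(-2071) = -223668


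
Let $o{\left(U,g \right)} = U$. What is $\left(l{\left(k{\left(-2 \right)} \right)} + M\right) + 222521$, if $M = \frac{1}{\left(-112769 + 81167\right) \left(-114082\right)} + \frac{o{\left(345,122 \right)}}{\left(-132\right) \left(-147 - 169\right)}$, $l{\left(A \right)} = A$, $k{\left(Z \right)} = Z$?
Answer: $\frac{2788550915068976207}{12531742509264} \approx 2.2252 \cdot 10^{5}$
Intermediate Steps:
$M = \frac{103650060191}{12531742509264}$ ($M = \frac{1}{\left(-112769 + 81167\right) \left(-114082\right)} + \frac{345}{\left(-132\right) \left(-147 - 169\right)} = \frac{1}{-31602} \left(- \frac{1}{114082}\right) + \frac{345}{\left(-132\right) \left(-316\right)} = \left(- \frac{1}{31602}\right) \left(- \frac{1}{114082}\right) + \frac{345}{41712} = \frac{1}{3605219364} + 345 \cdot \frac{1}{41712} = \frac{1}{3605219364} + \frac{115}{13904} = \frac{103650060191}{12531742509264} \approx 0.008271$)
$\left(l{\left(k{\left(-2 \right)} \right)} + M\right) + 222521 = \left(-2 + \frac{103650060191}{12531742509264}\right) + 222521 = - \frac{24959834958337}{12531742509264} + 222521 = \frac{2788550915068976207}{12531742509264}$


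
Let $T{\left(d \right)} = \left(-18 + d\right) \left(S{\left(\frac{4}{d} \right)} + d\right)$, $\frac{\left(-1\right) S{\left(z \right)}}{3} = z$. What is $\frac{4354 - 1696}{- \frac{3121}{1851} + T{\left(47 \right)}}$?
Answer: $\frac{115619013}{58893038} \approx 1.9632$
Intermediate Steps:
$S{\left(z \right)} = - 3 z$
$T{\left(d \right)} = \left(-18 + d\right) \left(d - \frac{12}{d}\right)$ ($T{\left(d \right)} = \left(-18 + d\right) \left(- 3 \frac{4}{d} + d\right) = \left(-18 + d\right) \left(- \frac{12}{d} + d\right) = \left(-18 + d\right) \left(d - \frac{12}{d}\right)$)
$\frac{4354 - 1696}{- \frac{3121}{1851} + T{\left(47 \right)}} = \frac{4354 - 1696}{- \frac{3121}{1851} + \left(-12 + 47^{2} - 846 + \frac{216}{47}\right)} = \frac{2658}{\left(-3121\right) \frac{1}{1851} + \left(-12 + 2209 - 846 + 216 \cdot \frac{1}{47}\right)} = \frac{2658}{- \frac{3121}{1851} + \left(-12 + 2209 - 846 + \frac{216}{47}\right)} = \frac{2658}{- \frac{3121}{1851} + \frac{63713}{47}} = \frac{2658}{\frac{117786076}{86997}} = 2658 \cdot \frac{86997}{117786076} = \frac{115619013}{58893038}$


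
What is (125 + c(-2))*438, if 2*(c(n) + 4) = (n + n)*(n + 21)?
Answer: 36354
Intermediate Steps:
c(n) = -4 + n*(21 + n) (c(n) = -4 + ((n + n)*(n + 21))/2 = -4 + ((2*n)*(21 + n))/2 = -4 + (2*n*(21 + n))/2 = -4 + n*(21 + n))
(125 + c(-2))*438 = (125 + (-4 + (-2)² + 21*(-2)))*438 = (125 + (-4 + 4 - 42))*438 = (125 - 42)*438 = 83*438 = 36354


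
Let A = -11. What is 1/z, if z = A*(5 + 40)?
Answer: -1/495 ≈ -0.0020202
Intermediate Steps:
z = -495 (z = -11*(5 + 40) = -11*45 = -495)
1/z = 1/(-495) = -1/495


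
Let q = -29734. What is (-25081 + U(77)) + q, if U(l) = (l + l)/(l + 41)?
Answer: -3234008/59 ≈ -54814.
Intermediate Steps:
U(l) = 2*l/(41 + l) (U(l) = (2*l)/(41 + l) = 2*l/(41 + l))
(-25081 + U(77)) + q = (-25081 + 2*77/(41 + 77)) - 29734 = (-25081 + 2*77/118) - 29734 = (-25081 + 2*77*(1/118)) - 29734 = (-25081 + 77/59) - 29734 = -1479702/59 - 29734 = -3234008/59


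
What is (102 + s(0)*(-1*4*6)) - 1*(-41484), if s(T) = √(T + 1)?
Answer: 41562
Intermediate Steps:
s(T) = √(1 + T)
(102 + s(0)*(-1*4*6)) - 1*(-41484) = (102 + √(1 + 0)*(-1*4*6)) - 1*(-41484) = (102 + √1*(-4*6)) + 41484 = (102 + 1*(-24)) + 41484 = (102 - 24) + 41484 = 78 + 41484 = 41562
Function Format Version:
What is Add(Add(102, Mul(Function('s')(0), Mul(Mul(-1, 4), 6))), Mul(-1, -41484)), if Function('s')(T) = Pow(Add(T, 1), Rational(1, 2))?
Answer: 41562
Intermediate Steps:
Function('s')(T) = Pow(Add(1, T), Rational(1, 2))
Add(Add(102, Mul(Function('s')(0), Mul(Mul(-1, 4), 6))), Mul(-1, -41484)) = Add(Add(102, Mul(Pow(Add(1, 0), Rational(1, 2)), Mul(Mul(-1, 4), 6))), Mul(-1, -41484)) = Add(Add(102, Mul(Pow(1, Rational(1, 2)), Mul(-4, 6))), 41484) = Add(Add(102, Mul(1, -24)), 41484) = Add(Add(102, -24), 41484) = Add(78, 41484) = 41562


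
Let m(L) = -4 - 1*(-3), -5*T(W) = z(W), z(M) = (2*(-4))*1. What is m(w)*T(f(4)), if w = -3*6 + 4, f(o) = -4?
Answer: -8/5 ≈ -1.6000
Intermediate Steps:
z(M) = -8 (z(M) = -8*1 = -8)
T(W) = 8/5 (T(W) = -1/5*(-8) = 8/5)
w = -14 (w = -18 + 4 = -14)
m(L) = -1 (m(L) = -4 + 3 = -1)
m(w)*T(f(4)) = -1*8/5 = -8/5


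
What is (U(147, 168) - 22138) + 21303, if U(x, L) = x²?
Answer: 20774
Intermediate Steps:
(U(147, 168) - 22138) + 21303 = (147² - 22138) + 21303 = (21609 - 22138) + 21303 = -529 + 21303 = 20774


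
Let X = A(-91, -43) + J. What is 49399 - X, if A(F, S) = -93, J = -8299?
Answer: 57791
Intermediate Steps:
X = -8392 (X = -93 - 8299 = -8392)
49399 - X = 49399 - 1*(-8392) = 49399 + 8392 = 57791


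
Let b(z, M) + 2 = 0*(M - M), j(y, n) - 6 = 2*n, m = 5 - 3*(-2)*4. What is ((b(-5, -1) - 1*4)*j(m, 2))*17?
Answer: -1020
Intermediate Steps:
m = 29 (m = 5 - (-6)*4 = 5 - 1*(-24) = 5 + 24 = 29)
j(y, n) = 6 + 2*n
b(z, M) = -2 (b(z, M) = -2 + 0*(M - M) = -2 + 0*0 = -2 + 0 = -2)
((b(-5, -1) - 1*4)*j(m, 2))*17 = ((-2 - 1*4)*(6 + 2*2))*17 = ((-2 - 4)*(6 + 4))*17 = -6*10*17 = -60*17 = -1020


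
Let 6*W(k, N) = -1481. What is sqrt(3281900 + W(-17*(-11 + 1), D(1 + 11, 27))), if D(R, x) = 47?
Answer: sqrt(118139514)/6 ≈ 1811.5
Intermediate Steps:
W(k, N) = -1481/6 (W(k, N) = (1/6)*(-1481) = -1481/6)
sqrt(3281900 + W(-17*(-11 + 1), D(1 + 11, 27))) = sqrt(3281900 - 1481/6) = sqrt(19689919/6) = sqrt(118139514)/6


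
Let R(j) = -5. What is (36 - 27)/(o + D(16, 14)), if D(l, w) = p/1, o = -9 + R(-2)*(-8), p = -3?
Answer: 9/28 ≈ 0.32143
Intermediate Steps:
o = 31 (o = -9 - 5*(-8) = -9 + 40 = 31)
D(l, w) = -3 (D(l, w) = -3/1 = -3*1 = -3)
(36 - 27)/(o + D(16, 14)) = (36 - 27)/(31 - 3) = 9/28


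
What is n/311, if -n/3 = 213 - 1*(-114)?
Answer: -981/311 ≈ -3.1543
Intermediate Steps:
n = -981 (n = -3*(213 - 1*(-114)) = -3*(213 + 114) = -3*327 = -981)
n/311 = -981/311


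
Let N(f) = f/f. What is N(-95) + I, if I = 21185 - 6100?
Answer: 15086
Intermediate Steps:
I = 15085
N(f) = 1
N(-95) + I = 1 + 15085 = 15086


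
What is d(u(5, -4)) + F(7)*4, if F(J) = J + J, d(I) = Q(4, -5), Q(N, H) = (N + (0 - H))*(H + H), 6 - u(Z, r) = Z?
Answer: -34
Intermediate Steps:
u(Z, r) = 6 - Z
Q(N, H) = 2*H*(N - H) (Q(N, H) = (N - H)*(2*H) = 2*H*(N - H))
d(I) = -90 (d(I) = 2*(-5)*(4 - 1*(-5)) = 2*(-5)*(4 + 5) = 2*(-5)*9 = -90)
F(J) = 2*J
d(u(5, -4)) + F(7)*4 = -90 + (2*7)*4 = -90 + 14*4 = -90 + 56 = -34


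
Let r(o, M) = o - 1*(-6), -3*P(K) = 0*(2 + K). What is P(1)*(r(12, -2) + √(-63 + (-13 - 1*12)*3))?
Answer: 0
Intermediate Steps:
P(K) = 0 (P(K) = -0*(2 + K) = -⅓*0 = 0)
r(o, M) = 6 + o (r(o, M) = o + 6 = 6 + o)
P(1)*(r(12, -2) + √(-63 + (-13 - 1*12)*3)) = 0*((6 + 12) + √(-63 + (-13 - 1*12)*3)) = 0*(18 + √(-63 + (-13 - 12)*3)) = 0*(18 + √(-63 - 25*3)) = 0*(18 + √(-63 - 75)) = 0*(18 + √(-138)) = 0*(18 + I*√138) = 0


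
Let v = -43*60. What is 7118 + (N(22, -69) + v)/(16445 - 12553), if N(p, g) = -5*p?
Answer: 13850283/1946 ≈ 7117.3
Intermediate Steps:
v = -2580
7118 + (N(22, -69) + v)/(16445 - 12553) = 7118 + (-5*22 - 2580)/(16445 - 12553) = 7118 + (-110 - 2580)/3892 = 7118 - 2690*1/3892 = 7118 - 1345/1946 = 13850283/1946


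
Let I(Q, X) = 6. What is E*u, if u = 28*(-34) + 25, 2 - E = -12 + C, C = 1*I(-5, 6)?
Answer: -7416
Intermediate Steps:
C = 6 (C = 1*6 = 6)
E = 8 (E = 2 - (-12 + 6) = 2 - 1*(-6) = 2 + 6 = 8)
u = -927 (u = -952 + 25 = -927)
E*u = 8*(-927) = -7416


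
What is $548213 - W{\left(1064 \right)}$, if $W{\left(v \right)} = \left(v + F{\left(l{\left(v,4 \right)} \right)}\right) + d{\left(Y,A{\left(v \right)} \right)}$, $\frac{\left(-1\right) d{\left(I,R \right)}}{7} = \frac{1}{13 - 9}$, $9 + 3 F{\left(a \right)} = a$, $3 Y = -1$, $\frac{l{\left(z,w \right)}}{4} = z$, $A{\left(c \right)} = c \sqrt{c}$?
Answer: $\frac{6548821}{12} \approx 5.4574 \cdot 10^{5}$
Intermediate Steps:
$A{\left(c \right)} = c^{\frac{3}{2}}$
$l{\left(z,w \right)} = 4 z$
$Y = - \frac{1}{3}$ ($Y = \frac{1}{3} \left(-1\right) = - \frac{1}{3} \approx -0.33333$)
$F{\left(a \right)} = -3 + \frac{a}{3}$
$d{\left(I,R \right)} = - \frac{7}{4}$ ($d{\left(I,R \right)} = - \frac{7}{13 - 9} = - \frac{7}{4}$)
$W{\left(v \right)} = - \frac{19}{4} + \frac{7 v}{3}$ ($W{\left(v \right)} = \left(v + \left(-3 + \frac{4 v}{3}\right)\right) - \frac{7}{4} = \left(-3 + \frac{7 v}{3}\right) - \frac{7}{4} = - \frac{19}{4} + \frac{7 v}{3}$)
$548213 - W{\left(1064 \right)} = 548213 - \left(- \frac{19}{4} + \frac{7}{3} \cdot 1064\right) = 548213 - \left(- \frac{19}{4} + \frac{7448}{3}\right) = 548213 - \frac{29735}{12} = \frac{6548821}{12}$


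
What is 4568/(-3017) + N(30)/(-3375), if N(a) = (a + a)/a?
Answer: -15423034/10182375 ≈ -1.5147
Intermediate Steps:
N(a) = 2 (N(a) = (2*a)/a = 2)
4568/(-3017) + N(30)/(-3375) = 4568/(-3017) + 2/(-3375) = 4568*(-1/3017) + 2*(-1/3375) = -4568/3017 - 2/3375 = -15423034/10182375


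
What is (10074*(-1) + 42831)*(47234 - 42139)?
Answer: 166896915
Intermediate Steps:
(10074*(-1) + 42831)*(47234 - 42139) = (-10074 + 42831)*5095 = 32757*5095 = 166896915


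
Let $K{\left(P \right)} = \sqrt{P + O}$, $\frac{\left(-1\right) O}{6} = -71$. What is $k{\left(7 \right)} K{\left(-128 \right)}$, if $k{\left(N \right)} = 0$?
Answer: $0$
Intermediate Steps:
$O = 426$ ($O = \left(-6\right) \left(-71\right) = 426$)
$K{\left(P \right)} = \sqrt{426 + P}$ ($K{\left(P \right)} = \sqrt{P + 426} = \sqrt{426 + P}$)
$k{\left(7 \right)} K{\left(-128 \right)} = 0 \sqrt{426 - 128} = 0 \sqrt{298} = 0$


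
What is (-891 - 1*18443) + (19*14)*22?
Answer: -13482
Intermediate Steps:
(-891 - 1*18443) + (19*14)*22 = (-891 - 18443) + 266*22 = -19334 + 5852 = -13482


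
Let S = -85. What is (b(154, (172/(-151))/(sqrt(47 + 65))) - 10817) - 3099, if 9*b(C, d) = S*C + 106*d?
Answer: -138334/9 - 4558*sqrt(7)/9513 ≈ -15372.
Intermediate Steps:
b(C, d) = -85*C/9 + 106*d/9 (b(C, d) = (-85*C + 106*d)/9 = -85*C/9 + 106*d/9)
(b(154, (172/(-151))/(sqrt(47 + 65))) - 10817) - 3099 = ((-85/9*154 + 106*((172/(-151))/(sqrt(47 + 65)))/9) - 10817) - 3099 = ((-13090/9 + 106*((172*(-1/151))/(sqrt(112)))/9) - 10817) - 3099 = ((-13090/9 + 106*(-172*sqrt(7)/28/151)/9) - 10817) - 3099 = ((-13090/9 + 106*(-43*sqrt(7)/1057)/9) - 10817) - 3099 = ((-13090/9 - 4558*sqrt(7)/9513) - 10817) - 3099 = (-110443/9 - 4558*sqrt(7)/9513) - 3099 = -138334/9 - 4558*sqrt(7)/9513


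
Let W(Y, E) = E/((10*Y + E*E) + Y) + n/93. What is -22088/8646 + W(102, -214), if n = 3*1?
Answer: -722222110/285800997 ≈ -2.5270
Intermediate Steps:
n = 3
W(Y, E) = 1/31 + E/(E² + 11*Y) (W(Y, E) = E/((10*Y + E*E) + Y) + 3/93 = E/((10*Y + E²) + Y) + 3*(1/93) = E/((E² + 10*Y) + Y) + 1/31 = E/(E² + 11*Y) + 1/31 = 1/31 + E/(E² + 11*Y))
-22088/8646 + W(102, -214) = -22088/8646 + ((-214)² + 11*102 + 31*(-214))/(31*((-214)² + 11*102)) = -22088*1/8646 + (45796 + 1122 - 6634)/(31*(45796 + 1122)) = -1004/393 + (1/31)*40284/46918 = -1004/393 + (1/31)*(1/46918)*40284 = -1004/393 + 20142/727229 = -722222110/285800997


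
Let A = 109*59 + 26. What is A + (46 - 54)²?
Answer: 6521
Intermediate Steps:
A = 6457 (A = 6431 + 26 = 6457)
A + (46 - 54)² = 6457 + (46 - 54)² = 6457 + (-8)² = 6457 + 64 = 6521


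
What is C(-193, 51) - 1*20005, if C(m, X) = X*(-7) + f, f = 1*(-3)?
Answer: -20365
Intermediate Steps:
f = -3
C(m, X) = -3 - 7*X (C(m, X) = X*(-7) - 3 = -7*X - 3 = -3 - 7*X)
C(-193, 51) - 1*20005 = (-3 - 7*51) - 1*20005 = (-3 - 357) - 20005 = -360 - 20005 = -20365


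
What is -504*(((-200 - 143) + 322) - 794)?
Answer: 410760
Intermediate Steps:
-504*(((-200 - 143) + 322) - 794) = -504*((-343 + 322) - 794) = -504*(-21 - 794) = -504*(-815) = 410760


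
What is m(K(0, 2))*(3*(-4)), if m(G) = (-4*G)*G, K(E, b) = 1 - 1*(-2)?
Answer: 432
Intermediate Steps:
K(E, b) = 3 (K(E, b) = 1 + 2 = 3)
m(G) = -4*G²
m(K(0, 2))*(3*(-4)) = (-4*3²)*(3*(-4)) = -4*9*(-12) = -36*(-12) = 432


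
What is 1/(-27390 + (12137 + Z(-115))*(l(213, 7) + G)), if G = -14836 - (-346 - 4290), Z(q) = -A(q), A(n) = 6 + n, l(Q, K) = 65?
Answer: -1/124140600 ≈ -8.0554e-9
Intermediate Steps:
Z(q) = -6 - q (Z(q) = -(6 + q) = -6 - q)
G = -10200 (G = -14836 - 1*(-4636) = -14836 + 4636 = -10200)
1/(-27390 + (12137 + Z(-115))*(l(213, 7) + G)) = 1/(-27390 + (12137 + (-6 - 1*(-115)))*(65 - 10200)) = 1/(-27390 + (12137 + (-6 + 115))*(-10135)) = 1/(-27390 + (12137 + 109)*(-10135)) = 1/(-27390 + 12246*(-10135)) = 1/(-27390 - 124113210) = 1/(-124140600) = -1/124140600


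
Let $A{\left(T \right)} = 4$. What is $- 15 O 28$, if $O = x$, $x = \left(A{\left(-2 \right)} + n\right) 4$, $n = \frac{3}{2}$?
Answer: $-9240$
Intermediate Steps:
$n = \frac{3}{2}$ ($n = 3 \cdot \frac{1}{2} = \frac{3}{2} \approx 1.5$)
$x = 22$ ($x = \left(4 + \frac{3}{2}\right) 4 = \frac{11}{2} \cdot 4 = 22$)
$O = 22$
$- 15 O 28 = \left(-15\right) 22 \cdot 28 = \left(-330\right) 28 = -9240$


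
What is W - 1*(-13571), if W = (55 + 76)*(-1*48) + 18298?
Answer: 25581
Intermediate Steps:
W = 12010 (W = 131*(-48) + 18298 = -6288 + 18298 = 12010)
W - 1*(-13571) = 12010 - 1*(-13571) = 12010 + 13571 = 25581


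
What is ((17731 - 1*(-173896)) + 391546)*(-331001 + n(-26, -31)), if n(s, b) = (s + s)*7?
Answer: -193243121145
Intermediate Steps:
n(s, b) = 14*s (n(s, b) = (2*s)*7 = 14*s)
((17731 - 1*(-173896)) + 391546)*(-331001 + n(-26, -31)) = ((17731 - 1*(-173896)) + 391546)*(-331001 + 14*(-26)) = ((17731 + 173896) + 391546)*(-331001 - 364) = (191627 + 391546)*(-331365) = 583173*(-331365) = -193243121145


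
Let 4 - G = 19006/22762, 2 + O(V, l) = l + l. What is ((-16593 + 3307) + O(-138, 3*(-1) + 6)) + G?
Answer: -151126421/11381 ≈ -13279.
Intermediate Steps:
O(V, l) = -2 + 2*l (O(V, l) = -2 + (l + l) = -2 + 2*l)
G = 36021/11381 (G = 4 - 19006/22762 = 4 - 1*9503/11381 = 4 - 9503/11381 = 36021/11381 ≈ 3.1650)
((-16593 + 3307) + O(-138, 3*(-1) + 6)) + G = ((-16593 + 3307) + (-2 + 2*(3*(-1) + 6))) + 36021/11381 = (-13286 + (-2 + 2*(-3 + 6))) + 36021/11381 = (-13286 + (-2 + 2*3)) + 36021/11381 = (-13286 + (-2 + 6)) + 36021/11381 = (-13286 + 4) + 36021/11381 = -13282 + 36021/11381 = -151126421/11381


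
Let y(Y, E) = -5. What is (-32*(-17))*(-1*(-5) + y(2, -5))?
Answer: 0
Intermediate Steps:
(-32*(-17))*(-1*(-5) + y(2, -5)) = (-32*(-17))*(-1*(-5) - 5) = 544*(5 - 5) = 544*0 = 0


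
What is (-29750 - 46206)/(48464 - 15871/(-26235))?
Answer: -1992705660/1271468911 ≈ -1.5672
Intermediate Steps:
(-29750 - 46206)/(48464 - 15871/(-26235)) = -75956/(48464 - 15871*(-1/26235)) = -75956/(48464 + 15871/26235) = -75956/1271468911/26235 = -75956*26235/1271468911 = -1992705660/1271468911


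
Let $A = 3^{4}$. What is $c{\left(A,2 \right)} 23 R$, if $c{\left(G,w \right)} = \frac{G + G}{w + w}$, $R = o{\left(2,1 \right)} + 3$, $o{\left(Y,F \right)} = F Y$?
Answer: $\frac{9315}{2} \approx 4657.5$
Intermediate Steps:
$A = 81$
$R = 5$ ($R = 1 \cdot 2 + 3 = 2 + 3 = 5$)
$c{\left(G,w \right)} = \frac{G}{w}$ ($c{\left(G,w \right)} = \frac{2 G}{2 w} = 2 G \frac{1}{2 w} = \frac{G}{w}$)
$c{\left(A,2 \right)} 23 R = \frac{81}{2} \cdot 23 \cdot 5 = \frac{1863}{2} \cdot 5 = \frac{9315}{2}$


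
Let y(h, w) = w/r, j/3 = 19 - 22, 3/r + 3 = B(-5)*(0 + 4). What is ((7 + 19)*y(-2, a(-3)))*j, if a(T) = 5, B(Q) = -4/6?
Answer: 2210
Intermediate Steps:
B(Q) = -2/3 (B(Q) = -4*1/6 = -2/3)
r = -9/17 (r = 3/(-3 - 2*(0 + 4)/3) = 3/(-3 - 2/3*4) = 3/(-3 - 8/3) = 3/(-17/3) = 3*(-3/17) = -9/17 ≈ -0.52941)
j = -9 (j = 3*(19 - 22) = 3*(-3) = -9)
y(h, w) = -17*w/9 (y(h, w) = w/(-9/17) = w*(-17/9) = -17*w/9)
((7 + 19)*y(-2, a(-3)))*j = ((7 + 19)*(-17/9*5))*(-9) = (26*(-85/9))*(-9) = -2210/9*(-9) = 2210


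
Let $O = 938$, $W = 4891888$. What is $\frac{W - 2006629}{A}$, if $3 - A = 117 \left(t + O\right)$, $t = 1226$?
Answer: $- \frac{961753}{84395} \approx -11.396$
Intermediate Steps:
$A = -253185$ ($A = 3 - 117 \left(1226 + 938\right) = 3 - 117 \cdot 2164 = 3 - 253188 = -253185$)
$\frac{W - 2006629}{A} = \frac{4891888 - 2006629}{-253185} = 2885259 \left(- \frac{1}{253185}\right) = - \frac{961753}{84395}$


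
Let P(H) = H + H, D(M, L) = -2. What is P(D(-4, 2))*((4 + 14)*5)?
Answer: -360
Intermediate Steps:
P(H) = 2*H
P(D(-4, 2))*((4 + 14)*5) = (2*(-2))*((4 + 14)*5) = -72*5 = -4*90 = -360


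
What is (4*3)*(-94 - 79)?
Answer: -2076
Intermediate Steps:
(4*3)*(-94 - 79) = 12*(-173) = -2076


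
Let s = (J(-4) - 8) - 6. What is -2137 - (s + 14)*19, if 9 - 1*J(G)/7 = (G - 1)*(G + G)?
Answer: 1986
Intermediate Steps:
J(G) = 63 - 14*G*(-1 + G) (J(G) = 63 - 7*(G - 1)*(G + G) = 63 - 7*(-1 + G)*2*G = 63 - 14*G*(-1 + G))
s = -231 (s = ((63 - 14*(-4)² + 14*(-4)) - 8) - 6 = ((63 - 14*16 - 56) - 8) - 6 = ((63 - 224 - 56) - 8) - 6 = (-217 - 8) - 6 = -225 - 6 = -231)
-2137 - (s + 14)*19 = -2137 - (-231 + 14)*19 = -2137 - (-217)*19 = -2137 - 1*(-4123) = -2137 + 4123 = 1986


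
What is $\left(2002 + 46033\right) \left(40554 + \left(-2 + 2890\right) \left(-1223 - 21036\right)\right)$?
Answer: $-3085933544330$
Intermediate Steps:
$\left(2002 + 46033\right) \left(40554 + \left(-2 + 2890\right) \left(-1223 - 21036\right)\right) = 48035 \left(40554 + 2888 \left(-22259\right)\right) = 48035 \left(40554 - 64283992\right) = 48035 \left(-64243438\right) = -3085933544330$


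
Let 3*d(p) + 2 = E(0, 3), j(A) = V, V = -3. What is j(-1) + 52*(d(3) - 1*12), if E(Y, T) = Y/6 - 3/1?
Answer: -2141/3 ≈ -713.67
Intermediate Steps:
j(A) = -3
E(Y, T) = -3 + Y/6 (E(Y, T) = Y*(⅙) - 3*1 = Y/6 - 3 = -3 + Y/6)
d(p) = -5/3 (d(p) = -⅔ + (-3 + (⅙)*0)/3 = -⅔ + (-3 + 0)/3 = -⅔ + (⅓)*(-3) = -⅔ - 1 = -5/3)
j(-1) + 52*(d(3) - 1*12) = -3 + 52*(-5/3 - 1*12) = -3 + 52*(-5/3 - 12) = -3 + 52*(-41/3) = -3 - 2132/3 = -2141/3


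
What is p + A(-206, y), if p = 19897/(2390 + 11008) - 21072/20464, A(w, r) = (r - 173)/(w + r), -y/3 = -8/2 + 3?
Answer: 763913/590898 ≈ 1.2928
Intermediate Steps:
y = 3 (y = -3*(-8/2 + 3) = -3*(-1*4 + 3) = -3*(-4 + 3) = -3*(-1) = 3)
A(w, r) = (-173 + r)/(r + w)
p = 7803097/17136042 (p = 19897/13398 - 21072*1/20464 = 19897*(1/13398) - 1317/1279 = 19897/13398 - 1317/1279 = 7803097/17136042 ≈ 0.45536)
p + A(-206, y) = 7803097/17136042 + (-173 + 3)/(3 - 206) = 7803097/17136042 - 170/(-203) = 7803097/17136042 - 1/203*(-170) = 7803097/17136042 + 170/203 = 763913/590898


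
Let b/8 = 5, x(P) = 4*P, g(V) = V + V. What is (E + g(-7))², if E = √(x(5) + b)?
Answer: 256 - 56*√15 ≈ 39.113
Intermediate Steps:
g(V) = 2*V
b = 40 (b = 8*5 = 40)
E = 2*√15 (E = √(4*5 + 40) = √(20 + 40) = √60 = 2*√15 ≈ 7.7460)
(E + g(-7))² = (2*√15 + 2*(-7))² = (2*√15 - 14)² = (-14 + 2*√15)²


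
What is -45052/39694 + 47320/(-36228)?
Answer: -438807992/179754279 ≈ -2.4412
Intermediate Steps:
-45052/39694 + 47320/(-36228) = -45052*1/39694 + 47320*(-1/36228) = -22526/19847 - 11830/9057 = -438807992/179754279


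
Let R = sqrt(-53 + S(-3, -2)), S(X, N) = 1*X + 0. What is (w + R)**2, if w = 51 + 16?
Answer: 4433 + 268*I*sqrt(14) ≈ 4433.0 + 1002.8*I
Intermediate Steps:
S(X, N) = X (S(X, N) = X + 0 = X)
w = 67
R = 2*I*sqrt(14) (R = sqrt(-53 - 3) = sqrt(-56) = 2*I*sqrt(14) ≈ 7.4833*I)
(w + R)**2 = (67 + 2*I*sqrt(14))**2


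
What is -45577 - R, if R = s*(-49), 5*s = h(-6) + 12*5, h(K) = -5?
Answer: -45038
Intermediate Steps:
s = 11 (s = (-5 + 12*5)/5 = (-5 + 60)/5 = (⅕)*55 = 11)
R = -539 (R = 11*(-49) = -539)
-45577 - R = -45577 - 1*(-539) = -45577 + 539 = -45038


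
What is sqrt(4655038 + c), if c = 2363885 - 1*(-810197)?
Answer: 8*sqrt(122330) ≈ 2798.1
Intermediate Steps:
c = 3174082 (c = 2363885 + 810197 = 3174082)
sqrt(4655038 + c) = sqrt(4655038 + 3174082) = sqrt(7829120) = 8*sqrt(122330)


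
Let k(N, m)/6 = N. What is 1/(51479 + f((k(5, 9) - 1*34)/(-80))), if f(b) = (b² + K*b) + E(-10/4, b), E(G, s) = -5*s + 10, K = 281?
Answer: 400/20601121 ≈ 1.9416e-5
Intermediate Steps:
k(N, m) = 6*N
E(G, s) = 10 - 5*s
f(b) = 10 + b² + 276*b (f(b) = (b² + 281*b) + (10 - 5*b) = 10 + b² + 276*b)
1/(51479 + f((k(5, 9) - 1*34)/(-80))) = 1/(51479 + (10 + ((6*5 - 1*34)/(-80))² + 276*((6*5 - 1*34)/(-80)))) = 1/(51479 + (10 + ((30 - 34)*(-1/80))² + 276*((30 - 34)*(-1/80)))) = 1/(51479 + (10 + (-4*(-1/80))² + 276*(-4*(-1/80)))) = 1/(51479 + (10 + (1/20)² + 276*(1/20))) = 1/(51479 + (10 + 1/400 + 69/5)) = 1/(51479 + 9521/400) = 1/(20601121/400) = 400/20601121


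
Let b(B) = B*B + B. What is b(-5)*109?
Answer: 2180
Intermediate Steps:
b(B) = B + B**2 (b(B) = B**2 + B = B + B**2)
b(-5)*109 = -5*(1 - 5)*109 = -5*(-4)*109 = 20*109 = 2180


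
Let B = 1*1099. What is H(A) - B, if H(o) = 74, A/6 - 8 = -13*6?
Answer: -1025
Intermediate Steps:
A = -420 (A = 48 + 6*(-13*6) = 48 + 6*(-78) = 48 - 468 = -420)
B = 1099
H(A) - B = 74 - 1*1099 = 74 - 1099 = -1025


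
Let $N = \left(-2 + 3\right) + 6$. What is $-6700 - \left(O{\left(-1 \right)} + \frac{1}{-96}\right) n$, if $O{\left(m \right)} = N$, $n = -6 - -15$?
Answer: $- \frac{216413}{32} \approx -6762.9$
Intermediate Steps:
$N = 7$ ($N = 1 + 6 = 7$)
$n = 9$ ($n = -6 + 15 = 9$)
$O{\left(m \right)} = 7$
$-6700 - \left(O{\left(-1 \right)} + \frac{1}{-96}\right) n = -6700 - \left(7 + \frac{1}{-96}\right) 9 = -6700 - \left(7 - \frac{1}{96}\right) 9 = -6700 - \frac{671}{96} \cdot 9 = -6700 - \frac{2013}{32} = - \frac{216413}{32}$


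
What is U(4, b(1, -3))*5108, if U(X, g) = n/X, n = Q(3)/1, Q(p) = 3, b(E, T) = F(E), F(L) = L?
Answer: 3831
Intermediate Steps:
b(E, T) = E
n = 3 (n = 3/1 = 3*1 = 3)
U(X, g) = 3/X
U(4, b(1, -3))*5108 = (3/4)*5108 = (3*(¼))*5108 = (¾)*5108 = 3831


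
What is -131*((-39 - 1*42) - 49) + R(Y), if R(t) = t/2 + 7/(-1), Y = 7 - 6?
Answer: 34047/2 ≈ 17024.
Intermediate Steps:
Y = 1
R(t) = -7 + t/2 (R(t) = t*(1/2) + 7*(-1) = t/2 - 7 = -7 + t/2)
-131*((-39 - 1*42) - 49) + R(Y) = -131*((-39 - 1*42) - 49) + (-7 + (1/2)*1) = -131*((-39 - 42) - 49) + (-7 + 1/2) = -131*(-81 - 49) - 13/2 = -131*(-130) - 13/2 = 17030 - 13/2 = 34047/2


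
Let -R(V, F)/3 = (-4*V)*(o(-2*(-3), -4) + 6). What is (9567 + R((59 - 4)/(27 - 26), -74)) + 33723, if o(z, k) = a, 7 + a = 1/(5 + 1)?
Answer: 42740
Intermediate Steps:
a = -41/6 (a = -7 + 1/(5 + 1) = -7 + 1/6 = -41/6 ≈ -6.8333)
o(z, k) = -41/6
R(V, F) = -10*V (R(V, F) = -3*(-4*V)*(-41/6 + 6) = -3*(-4*V)*(-5)/6 = -10*V)
(9567 + R((59 - 4)/(27 - 26), -74)) + 33723 = (9567 - 10*(59 - 4)/(27 - 26)) + 33723 = (9567 - 550/1) + 33723 = (9567 - 550) + 33723 = 9017 + 33723 = 42740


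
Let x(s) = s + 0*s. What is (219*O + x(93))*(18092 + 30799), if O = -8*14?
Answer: -1194651585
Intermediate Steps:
O = -112
x(s) = s (x(s) = s + 0 = s)
(219*O + x(93))*(18092 + 30799) = (219*(-112) + 93)*(18092 + 30799) = (-24528 + 93)*48891 = -24435*48891 = -1194651585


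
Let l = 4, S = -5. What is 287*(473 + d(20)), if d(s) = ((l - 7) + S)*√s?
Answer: 135751 - 4592*√5 ≈ 1.2548e+5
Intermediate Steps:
d(s) = -8*√s (d(s) = ((4 - 7) - 5)*√s = (-3 - 5)*√s = -8*√s)
287*(473 + d(20)) = 287*(473 - 16*√5) = 135751 - 4592*√5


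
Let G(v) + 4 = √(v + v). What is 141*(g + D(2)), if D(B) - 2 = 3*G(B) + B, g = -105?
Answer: -15087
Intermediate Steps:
G(v) = -4 + √2*√v (G(v) = -4 + √(v + v) = -4 + √(2*v) = -4 + √2*√v)
D(B) = -10 + B + 3*√2*√B (D(B) = 2 + (3*(-4 + √2*√B) + B) = 2 + ((-12 + 3*√2*√B) + B) = 2 + (-12 + B + 3*√2*√B) = -10 + B + 3*√2*√B)
141*(g + D(2)) = 141*(-105 + (-10 + 2 + 3*√2*√2)) = 141*(-105 + (-10 + 2 + 6)) = 141*(-105 - 2) = 141*(-107) = -15087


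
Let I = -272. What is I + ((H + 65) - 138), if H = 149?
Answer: -196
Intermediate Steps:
I + ((H + 65) - 138) = -272 + ((149 + 65) - 138) = -272 + (214 - 138) = -272 + 76 = -196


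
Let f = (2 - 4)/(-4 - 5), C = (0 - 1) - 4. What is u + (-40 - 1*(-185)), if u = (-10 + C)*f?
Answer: 425/3 ≈ 141.67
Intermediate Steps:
C = -5 (C = -1 - 4 = -5)
f = 2/9 (f = -2/(-9) = -2*(-⅑) = 2/9 ≈ 0.22222)
u = -10/3 (u = (-10 - 5)*(2/9) = -15*2/9 = -10/3 ≈ -3.3333)
u + (-40 - 1*(-185)) = -10/3 + (-40 - 1*(-185)) = -10/3 + (-40 + 185) = -10/3 + 145 = 425/3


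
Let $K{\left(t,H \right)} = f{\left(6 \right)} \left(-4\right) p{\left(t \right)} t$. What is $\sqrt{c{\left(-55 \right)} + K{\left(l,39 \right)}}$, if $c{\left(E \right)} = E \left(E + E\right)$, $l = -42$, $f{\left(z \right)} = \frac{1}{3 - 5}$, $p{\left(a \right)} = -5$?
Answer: $\sqrt{6470} \approx 80.436$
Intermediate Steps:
$f{\left(z \right)} = - \frac{1}{2}$ ($f{\left(z \right)} = \frac{1}{-2} = - \frac{1}{2}$)
$c{\left(E \right)} = 2 E^{2}$ ($c{\left(E \right)} = E 2 E = 2 E^{2}$)
$K{\left(t,H \right)} = - 10 t$ ($K{\left(t,H \right)} = \left(- \frac{1}{2}\right) \left(-4\right) \left(-5\right) t = 2 \left(-5\right) t = - 10 t$)
$\sqrt{c{\left(-55 \right)} + K{\left(l,39 \right)}} = \sqrt{2 \left(-55\right)^{2} - -420} = \sqrt{2 \cdot 3025 + 420} = \sqrt{6050 + 420} = \sqrt{6470}$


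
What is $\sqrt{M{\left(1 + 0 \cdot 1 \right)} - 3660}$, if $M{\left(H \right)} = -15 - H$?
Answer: $2 i \sqrt{919} \approx 60.63 i$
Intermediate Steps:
$\sqrt{M{\left(1 + 0 \cdot 1 \right)} - 3660} = \sqrt{\left(-15 - \left(1 + 0 \cdot 1\right)\right) - 3660} = \sqrt{\left(-15 - \left(1 + 0\right)\right) - 3660} = \sqrt{\left(-15 - 1\right) - 3660} = \sqrt{-16 - 3660} = \sqrt{-3676} = 2 i \sqrt{919}$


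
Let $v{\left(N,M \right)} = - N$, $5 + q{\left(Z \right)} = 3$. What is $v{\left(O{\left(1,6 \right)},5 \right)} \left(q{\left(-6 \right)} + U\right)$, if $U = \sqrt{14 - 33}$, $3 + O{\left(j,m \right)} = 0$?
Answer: $-6 + 3 i \sqrt{19} \approx -6.0 + 13.077 i$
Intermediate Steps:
$q{\left(Z \right)} = -2$ ($q{\left(Z \right)} = -5 + 3 = -2$)
$O{\left(j,m \right)} = -3$ ($O{\left(j,m \right)} = -3 + 0 = -3$)
$U = i \sqrt{19}$ ($U = \sqrt{-19} = i \sqrt{19} \approx 4.3589 i$)
$v{\left(O{\left(1,6 \right)},5 \right)} \left(q{\left(-6 \right)} + U\right) = \left(-1\right) \left(-3\right) \left(-2 + i \sqrt{19}\right) = 3 \left(-2 + i \sqrt{19}\right) = -6 + 3 i \sqrt{19}$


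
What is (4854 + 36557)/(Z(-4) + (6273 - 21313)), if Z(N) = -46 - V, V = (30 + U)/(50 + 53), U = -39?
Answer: -4265333/1553849 ≈ -2.7450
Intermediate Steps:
V = -9/103 (V = (30 - 39)/(50 + 53) = -9/103 ≈ -0.087379)
Z(N) = -4729/103 (Z(N) = -46 - 1*(-9/103) = -46 + 9/103 = -4729/103)
(4854 + 36557)/(Z(-4) + (6273 - 21313)) = (4854 + 36557)/(-4729/103 + (6273 - 21313)) = 41411/(-4729/103 - 15040) = 41411/(-1553849/103) = 41411*(-103/1553849) = -4265333/1553849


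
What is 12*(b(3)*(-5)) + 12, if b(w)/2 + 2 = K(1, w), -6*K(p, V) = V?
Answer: 312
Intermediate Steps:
K(p, V) = -V/6
b(w) = -4 - w/3 (b(w) = -4 + 2*(-w/6) = -4 - w/3)
12*(b(3)*(-5)) + 12 = 12*((-4 - ⅓*3)*(-5)) + 12 = 12*((-4 - 1)*(-5)) + 12 = 12*(-5*(-5)) + 12 = 12*25 + 12 = 300 + 12 = 312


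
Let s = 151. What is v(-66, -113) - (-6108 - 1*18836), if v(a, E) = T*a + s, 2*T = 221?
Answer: 17802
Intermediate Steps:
T = 221/2 (T = (½)*221 = 221/2 ≈ 110.50)
v(a, E) = 151 + 221*a/2 (v(a, E) = 221*a/2 + 151 = 151 + 221*a/2)
v(-66, -113) - (-6108 - 1*18836) = (151 + (221/2)*(-66)) - (-6108 - 1*18836) = (151 - 7293) - (-6108 - 18836) = -7142 - 1*(-24944) = -7142 + 24944 = 17802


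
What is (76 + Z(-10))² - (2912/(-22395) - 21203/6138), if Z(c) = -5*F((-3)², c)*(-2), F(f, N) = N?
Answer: 26556656267/45820170 ≈ 579.58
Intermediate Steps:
Z(c) = 10*c (Z(c) = -5*c*(-2) = 10*c)
(76 + Z(-10))² - (2912/(-22395) - 21203/6138) = (76 + 10*(-10))² - (2912/(-22395) - 21203/6138) = (76 - 100)² - (2912*(-1/22395) - 21203*1/6138) = (-24)² - (-2912/22395 - 21203/6138) = 576 - 1*(-164238347/45820170) = 576 + 164238347/45820170 = 26556656267/45820170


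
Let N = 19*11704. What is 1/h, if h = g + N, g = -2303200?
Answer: -1/2080824 ≈ -4.8058e-7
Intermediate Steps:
N = 222376
h = -2080824 (h = -2303200 + 222376 = -2080824)
1/h = 1/(-2080824) = -1/2080824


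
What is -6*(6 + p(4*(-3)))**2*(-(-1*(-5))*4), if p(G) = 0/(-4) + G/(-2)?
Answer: 17280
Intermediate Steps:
p(G) = -G/2 (p(G) = 0*(-1/4) + G*(-1/2) = 0 - G/2 = -G/2)
-6*(6 + p(4*(-3)))**2*(-(-1*(-5))*4) = -6*(6 - 2*(-3))**2*(-(-1*(-5))*4) = -6*(6 - 1/2*(-12))**2*(-5*4) = -6*(6 + 6)**2*(-1*20) = -6*12**2*(-20) = -864*(-20) = -6*(-2880) = 17280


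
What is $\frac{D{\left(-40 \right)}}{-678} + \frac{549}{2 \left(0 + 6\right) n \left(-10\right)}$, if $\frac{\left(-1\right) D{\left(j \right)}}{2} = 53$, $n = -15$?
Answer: $\frac{31279}{67800} \approx 0.46134$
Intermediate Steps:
$D{\left(j \right)} = -106$ ($D{\left(j \right)} = \left(-2\right) 53 = -106$)
$\frac{D{\left(-40 \right)}}{-678} + \frac{549}{2 \left(0 + 6\right) n \left(-10\right)} = - \frac{106}{-678} + \frac{549}{2 \left(0 + 6\right) \left(-15\right) \left(-10\right)} = \left(-106\right) \left(- \frac{1}{678}\right) + \frac{549}{2 \cdot 6 \left(-15\right) \left(-10\right)} = \frac{53}{339} + \frac{549}{12 \left(-15\right) \left(-10\right)} = \frac{53}{339} + \frac{549}{\left(-180\right) \left(-10\right)} = \frac{53}{339} + \frac{549}{1800} = \frac{53}{339} + 549 \cdot \frac{1}{1800} = \frac{53}{339} + \frac{61}{200} = \frac{31279}{67800}$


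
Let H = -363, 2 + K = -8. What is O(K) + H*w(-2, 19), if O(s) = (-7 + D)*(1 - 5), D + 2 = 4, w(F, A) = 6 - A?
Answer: 4739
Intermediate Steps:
K = -10 (K = -2 - 8 = -10)
D = 2 (D = -2 + 4 = 2)
O(s) = 20 (O(s) = (-7 + 2)*(1 - 5) = -5*(-4) = 20)
O(K) + H*w(-2, 19) = 20 - 363*(6 - 1*19) = 20 - 363*(6 - 19) = 20 - 363*(-13) = 20 + 4719 = 4739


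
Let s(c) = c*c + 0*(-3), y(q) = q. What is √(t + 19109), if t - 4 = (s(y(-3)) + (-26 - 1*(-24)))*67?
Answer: √19582 ≈ 139.94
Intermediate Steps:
s(c) = c² (s(c) = c² + 0 = c²)
t = 473 (t = 4 + ((-3)² + (-26 - 1*(-24)))*67 = 4 + (9 + (-26 + 24))*67 = 4 + (9 - 2)*67 = 4 + 7*67 = 4 + 469 = 473)
√(t + 19109) = √(473 + 19109) = √19582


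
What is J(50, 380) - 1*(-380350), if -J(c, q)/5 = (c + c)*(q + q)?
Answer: 350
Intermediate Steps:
J(c, q) = -20*c*q (J(c, q) = -5*(c + c)*(q + q) = -5*2*c*2*q = -20*c*q)
J(50, 380) - 1*(-380350) = -20*50*380 - 1*(-380350) = -380000 + 380350 = 350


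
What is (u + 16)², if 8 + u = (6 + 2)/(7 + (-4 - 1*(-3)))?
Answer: 784/9 ≈ 87.111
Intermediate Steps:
u = -20/3 (u = -8 + (6 + 2)/(7 + (-4 - 1*(-3))) = -8 + 8/(7 + (-4 + 3)) = -8 + 8/(7 - 1) = -8 + 8/6 = -8 + 8*(⅙) = -8 + 4/3 = -20/3 ≈ -6.6667)
(u + 16)² = (-20/3 + 16)² = (28/3)² = 784/9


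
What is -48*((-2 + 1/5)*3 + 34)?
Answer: -6864/5 ≈ -1372.8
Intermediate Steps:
-48*((-2 + 1/5)*3 + 34) = -48*(-9/5*3 + 34) = -48*(-27/5 + 34) = -48*143/5 = -6864/5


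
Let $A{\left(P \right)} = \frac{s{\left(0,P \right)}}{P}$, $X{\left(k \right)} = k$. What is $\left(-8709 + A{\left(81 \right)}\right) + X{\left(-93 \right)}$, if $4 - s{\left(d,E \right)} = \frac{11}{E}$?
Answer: $- \frac{57749609}{6561} \approx -8802.0$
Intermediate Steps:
$s{\left(d,E \right)} = 4 - \frac{11}{E}$
$A{\left(P \right)} = \frac{4 - \frac{11}{P}}{P}$
$\left(-8709 + A{\left(81 \right)}\right) + X{\left(-93 \right)} = \left(-8709 + \frac{-11 + 4 \cdot 81}{6561}\right) - 93 = \left(-8709 + \frac{-11 + 324}{6561}\right) - 93 = \left(-8709 + \frac{1}{6561} \cdot 313\right) - 93 = \left(-8709 + \frac{313}{6561}\right) - 93 = - \frac{57139436}{6561} - 93 = - \frac{57749609}{6561}$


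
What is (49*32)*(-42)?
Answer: -65856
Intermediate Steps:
(49*32)*(-42) = 1568*(-42) = -65856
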